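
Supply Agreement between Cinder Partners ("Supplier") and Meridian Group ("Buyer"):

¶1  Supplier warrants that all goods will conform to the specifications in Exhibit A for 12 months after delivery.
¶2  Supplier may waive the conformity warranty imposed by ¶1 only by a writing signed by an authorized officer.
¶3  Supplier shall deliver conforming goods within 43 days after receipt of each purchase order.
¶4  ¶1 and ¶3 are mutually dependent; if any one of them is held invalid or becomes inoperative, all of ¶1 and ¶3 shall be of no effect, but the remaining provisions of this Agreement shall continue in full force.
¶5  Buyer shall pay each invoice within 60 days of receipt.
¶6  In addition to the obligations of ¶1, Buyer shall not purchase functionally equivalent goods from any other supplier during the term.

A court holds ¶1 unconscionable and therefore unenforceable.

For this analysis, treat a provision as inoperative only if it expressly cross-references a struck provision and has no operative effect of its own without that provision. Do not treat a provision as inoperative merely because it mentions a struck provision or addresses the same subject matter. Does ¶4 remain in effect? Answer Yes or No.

Yes

¶1 is struck. The only function of ¶2 is the waiver condition for ¶1, so it cannot stand once ¶1 is removed. Although ¶6 refers to ¶1, its operative terms do not depend on ¶1, so it remains in effect. ¶4 declares ¶1 and ¶3 mutually dependent; since one of them has fallen, all of them are of no effect. That brings down ¶3 as well. The remainder continues in force under ¶4. The provisions still in force are ¶4, ¶5, and ¶6. ¶4 is among the surviving provisions, so the answer is yes.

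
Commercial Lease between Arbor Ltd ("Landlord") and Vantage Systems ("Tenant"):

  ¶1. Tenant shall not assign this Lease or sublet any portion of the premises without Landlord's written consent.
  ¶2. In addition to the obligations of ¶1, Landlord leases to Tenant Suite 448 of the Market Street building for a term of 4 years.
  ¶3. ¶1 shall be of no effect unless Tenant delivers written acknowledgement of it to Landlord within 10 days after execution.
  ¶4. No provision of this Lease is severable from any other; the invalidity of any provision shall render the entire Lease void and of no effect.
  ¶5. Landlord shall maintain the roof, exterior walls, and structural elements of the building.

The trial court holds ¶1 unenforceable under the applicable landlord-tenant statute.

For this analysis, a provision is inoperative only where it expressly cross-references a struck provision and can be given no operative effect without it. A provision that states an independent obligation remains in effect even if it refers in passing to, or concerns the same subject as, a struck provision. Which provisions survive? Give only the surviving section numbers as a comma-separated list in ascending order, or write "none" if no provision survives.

none

¶1 is struck. The only function of ¶3 is the acknowledgement condition for ¶1, so it cannot stand once ¶1 is removed. ¶4 provides that the Lease is not severable, so the invalidity of any one provision voids the entire Lease. No provision of the Lease survives.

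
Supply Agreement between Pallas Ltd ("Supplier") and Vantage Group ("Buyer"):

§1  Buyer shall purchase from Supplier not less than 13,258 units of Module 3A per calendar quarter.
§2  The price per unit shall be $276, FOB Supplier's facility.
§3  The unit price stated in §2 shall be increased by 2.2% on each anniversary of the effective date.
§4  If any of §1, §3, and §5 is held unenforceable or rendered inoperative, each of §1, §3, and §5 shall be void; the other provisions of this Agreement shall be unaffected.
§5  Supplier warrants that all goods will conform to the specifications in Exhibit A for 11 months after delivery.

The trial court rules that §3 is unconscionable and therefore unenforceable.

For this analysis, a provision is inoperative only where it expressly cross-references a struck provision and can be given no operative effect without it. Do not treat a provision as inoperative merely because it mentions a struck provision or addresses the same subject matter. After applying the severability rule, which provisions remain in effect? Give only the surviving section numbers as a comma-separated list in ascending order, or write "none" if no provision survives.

2, 4

§3 is struck. No other provision's operative terms depend on §3. §4 declares §1, §3, and §5 mutually dependent; since one of them has fallen, all of them are of no effect. That brings down §1 and §5 as well. The remainder continues in force under §4. The provisions still in force are §2 and §4.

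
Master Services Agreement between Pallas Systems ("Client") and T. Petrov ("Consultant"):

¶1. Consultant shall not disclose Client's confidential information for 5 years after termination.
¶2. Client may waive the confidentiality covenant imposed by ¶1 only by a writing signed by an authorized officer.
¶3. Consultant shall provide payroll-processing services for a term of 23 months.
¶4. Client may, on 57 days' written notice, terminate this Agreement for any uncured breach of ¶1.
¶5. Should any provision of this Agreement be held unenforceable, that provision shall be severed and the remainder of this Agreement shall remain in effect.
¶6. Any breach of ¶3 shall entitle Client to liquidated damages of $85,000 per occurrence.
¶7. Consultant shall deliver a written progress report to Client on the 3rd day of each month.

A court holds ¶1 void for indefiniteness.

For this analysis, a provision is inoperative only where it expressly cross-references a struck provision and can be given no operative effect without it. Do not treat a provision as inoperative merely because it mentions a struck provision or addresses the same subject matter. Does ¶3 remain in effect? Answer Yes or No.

¶1 is struck. ¶2 operates only by reference to ¶1, so it falls with ¶1. The only function of ¶4 is the termination right for breach of ¶1, so it cannot stand once ¶1 is removed. Under the severability clause in ¶5, the remaining provisions continue in force. ¶3, ¶5, ¶6, and ¶7 remain in effect. ¶3 is among the surviving provisions, so the answer is yes.

Yes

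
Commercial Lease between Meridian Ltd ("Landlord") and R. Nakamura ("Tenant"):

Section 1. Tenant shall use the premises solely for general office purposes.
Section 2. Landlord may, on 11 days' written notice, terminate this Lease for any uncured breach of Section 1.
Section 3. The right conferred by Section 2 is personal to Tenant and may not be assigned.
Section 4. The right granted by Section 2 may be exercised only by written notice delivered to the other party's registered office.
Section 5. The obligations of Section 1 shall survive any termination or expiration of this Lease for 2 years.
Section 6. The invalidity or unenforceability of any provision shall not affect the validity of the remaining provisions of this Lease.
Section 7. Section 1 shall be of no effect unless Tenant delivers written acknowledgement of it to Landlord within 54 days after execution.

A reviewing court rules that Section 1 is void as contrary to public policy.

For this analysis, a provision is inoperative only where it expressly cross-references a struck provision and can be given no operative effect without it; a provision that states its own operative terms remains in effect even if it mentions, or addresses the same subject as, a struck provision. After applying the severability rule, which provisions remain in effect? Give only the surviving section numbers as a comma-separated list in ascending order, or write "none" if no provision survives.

6

Section 1 is struck. Section 2 merely fixes the termination right for breach of Section 1; with Section 1 gone it has nothing to operate on and falls away. Section 5 has no operative effect of its own apart from Section 1 and is therefore inoperative. Section 7 has no operative effect of its own apart from Section 1 and is therefore inoperative. Section 3 operates only by reference to Section 2, so it falls with Section 2. The only function of Section 4 is the notice requirement for Section 2, so it cannot stand once Section 2 is removed. Section 6 is a severability clause and preserves every provision that can still be given independent effect. Only Section 6 remains in effect.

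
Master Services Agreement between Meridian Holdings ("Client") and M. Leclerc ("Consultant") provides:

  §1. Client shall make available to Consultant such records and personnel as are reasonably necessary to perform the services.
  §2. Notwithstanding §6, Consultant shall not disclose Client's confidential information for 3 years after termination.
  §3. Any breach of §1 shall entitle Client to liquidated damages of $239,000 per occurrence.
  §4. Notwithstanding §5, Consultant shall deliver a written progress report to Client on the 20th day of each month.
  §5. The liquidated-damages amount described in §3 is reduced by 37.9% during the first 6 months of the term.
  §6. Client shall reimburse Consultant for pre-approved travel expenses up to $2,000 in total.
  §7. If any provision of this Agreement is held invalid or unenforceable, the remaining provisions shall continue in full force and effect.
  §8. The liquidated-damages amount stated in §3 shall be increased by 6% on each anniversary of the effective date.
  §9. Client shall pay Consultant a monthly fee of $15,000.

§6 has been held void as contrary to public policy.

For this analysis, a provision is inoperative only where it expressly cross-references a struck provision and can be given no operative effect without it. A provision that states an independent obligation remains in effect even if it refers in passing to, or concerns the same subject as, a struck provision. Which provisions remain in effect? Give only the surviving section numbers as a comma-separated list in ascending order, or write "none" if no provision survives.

§6 is struck. Although §2 refers to §6, its operative terms do not depend on §6, so it remains in effect. No other provision's operative terms depend on §6. Under the severability clause in §7, the remaining provisions continue in force. §1, §2, §3, §4, §5, §7, §8, and §9 remain in effect.

1, 2, 3, 4, 5, 7, 8, 9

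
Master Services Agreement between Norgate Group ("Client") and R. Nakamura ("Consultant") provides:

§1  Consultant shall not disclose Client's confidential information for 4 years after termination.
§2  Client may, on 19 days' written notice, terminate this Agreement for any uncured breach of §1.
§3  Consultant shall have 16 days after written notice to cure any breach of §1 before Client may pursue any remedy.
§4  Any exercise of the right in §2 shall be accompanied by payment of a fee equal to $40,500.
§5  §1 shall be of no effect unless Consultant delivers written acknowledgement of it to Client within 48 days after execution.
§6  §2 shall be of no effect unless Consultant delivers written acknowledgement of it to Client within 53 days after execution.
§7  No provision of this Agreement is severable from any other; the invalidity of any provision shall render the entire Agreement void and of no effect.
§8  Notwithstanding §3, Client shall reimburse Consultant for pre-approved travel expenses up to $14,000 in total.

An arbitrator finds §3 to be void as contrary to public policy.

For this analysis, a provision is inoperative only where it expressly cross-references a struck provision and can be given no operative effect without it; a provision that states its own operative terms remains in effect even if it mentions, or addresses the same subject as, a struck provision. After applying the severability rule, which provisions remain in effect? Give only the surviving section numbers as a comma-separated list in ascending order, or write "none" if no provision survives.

§3 is struck. Nothing else in the Agreement is defined by reference to §3. §7 provides that the Agreement is not severable, so the invalidity of any one provision voids the entire Agreement. No provision of the Agreement survives.

none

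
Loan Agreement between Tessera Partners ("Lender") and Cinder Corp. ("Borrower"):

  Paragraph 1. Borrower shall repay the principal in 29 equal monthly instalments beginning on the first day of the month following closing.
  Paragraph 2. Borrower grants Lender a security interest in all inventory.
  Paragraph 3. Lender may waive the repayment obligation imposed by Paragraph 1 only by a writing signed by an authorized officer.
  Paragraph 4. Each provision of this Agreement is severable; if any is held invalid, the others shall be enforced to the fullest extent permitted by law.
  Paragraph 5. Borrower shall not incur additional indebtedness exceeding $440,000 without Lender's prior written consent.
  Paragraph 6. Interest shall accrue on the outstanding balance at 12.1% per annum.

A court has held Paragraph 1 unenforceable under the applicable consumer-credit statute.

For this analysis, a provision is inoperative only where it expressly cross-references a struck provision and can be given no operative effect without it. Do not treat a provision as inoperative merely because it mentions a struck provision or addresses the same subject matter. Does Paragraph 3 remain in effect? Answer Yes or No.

Paragraph 1 is struck. The only function of Paragraph 3 is the waiver condition for Paragraph 1, so it cannot stand once Paragraph 1 is removed. Under the severability clause in Paragraph 4, the remaining provisions continue in force. Paragraph 2, Paragraph 4, Paragraph 5, and Paragraph 6 remain in effect. Paragraph 3 is among the inoperative provisions, so the answer is no.

No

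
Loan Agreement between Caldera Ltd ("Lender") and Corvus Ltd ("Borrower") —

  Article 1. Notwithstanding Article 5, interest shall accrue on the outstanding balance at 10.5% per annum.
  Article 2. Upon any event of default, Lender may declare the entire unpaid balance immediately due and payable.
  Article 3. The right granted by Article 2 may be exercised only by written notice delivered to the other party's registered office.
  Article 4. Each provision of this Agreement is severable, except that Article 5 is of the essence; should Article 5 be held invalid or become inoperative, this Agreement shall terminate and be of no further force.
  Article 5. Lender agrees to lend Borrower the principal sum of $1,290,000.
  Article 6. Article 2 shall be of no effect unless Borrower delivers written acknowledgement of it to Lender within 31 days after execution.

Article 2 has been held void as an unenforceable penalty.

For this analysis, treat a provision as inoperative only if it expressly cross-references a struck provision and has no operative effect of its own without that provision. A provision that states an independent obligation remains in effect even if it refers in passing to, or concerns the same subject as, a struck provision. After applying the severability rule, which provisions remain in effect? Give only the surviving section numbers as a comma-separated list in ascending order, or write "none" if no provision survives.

Article 2 is struck. The only function of Article 3 is the notice requirement for Article 2, so it cannot stand once Article 2 is removed. Article 6 operates only by reference to Article 2, so it falls with Article 2. Article 4 makes Article 5 an essential term, but Article 5 is unaffected, so the severability proviso in Article 4 preserves the remaining provisions. Article 1, Article 4, and Article 5 remain in effect.

1, 4, 5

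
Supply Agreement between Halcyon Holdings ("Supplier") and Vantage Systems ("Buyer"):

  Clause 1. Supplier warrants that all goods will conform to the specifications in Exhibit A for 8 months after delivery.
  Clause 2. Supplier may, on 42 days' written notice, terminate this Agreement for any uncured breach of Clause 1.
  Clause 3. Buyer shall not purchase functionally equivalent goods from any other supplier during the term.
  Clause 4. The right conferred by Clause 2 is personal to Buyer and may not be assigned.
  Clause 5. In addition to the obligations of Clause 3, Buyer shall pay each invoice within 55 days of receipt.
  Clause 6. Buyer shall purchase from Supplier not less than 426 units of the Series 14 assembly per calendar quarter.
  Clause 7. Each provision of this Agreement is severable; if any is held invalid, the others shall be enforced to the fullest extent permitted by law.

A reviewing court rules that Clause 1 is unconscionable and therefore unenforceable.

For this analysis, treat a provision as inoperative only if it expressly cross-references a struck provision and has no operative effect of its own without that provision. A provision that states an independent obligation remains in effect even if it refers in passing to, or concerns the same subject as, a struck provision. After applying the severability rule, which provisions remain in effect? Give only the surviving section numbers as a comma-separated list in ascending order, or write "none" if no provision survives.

3, 5, 6, 7

Clause 1 is struck. The only function of Clause 2 is the termination right for breach of Clause 1, so it cannot stand once Clause 1 is removed. Clause 4 operates only by reference to Clause 2, so it falls with Clause 2. Clause 7 is a severability clause and preserves every provision that can still be given independent effect. Clause 3, Clause 5, Clause 6, and Clause 7 remain in effect.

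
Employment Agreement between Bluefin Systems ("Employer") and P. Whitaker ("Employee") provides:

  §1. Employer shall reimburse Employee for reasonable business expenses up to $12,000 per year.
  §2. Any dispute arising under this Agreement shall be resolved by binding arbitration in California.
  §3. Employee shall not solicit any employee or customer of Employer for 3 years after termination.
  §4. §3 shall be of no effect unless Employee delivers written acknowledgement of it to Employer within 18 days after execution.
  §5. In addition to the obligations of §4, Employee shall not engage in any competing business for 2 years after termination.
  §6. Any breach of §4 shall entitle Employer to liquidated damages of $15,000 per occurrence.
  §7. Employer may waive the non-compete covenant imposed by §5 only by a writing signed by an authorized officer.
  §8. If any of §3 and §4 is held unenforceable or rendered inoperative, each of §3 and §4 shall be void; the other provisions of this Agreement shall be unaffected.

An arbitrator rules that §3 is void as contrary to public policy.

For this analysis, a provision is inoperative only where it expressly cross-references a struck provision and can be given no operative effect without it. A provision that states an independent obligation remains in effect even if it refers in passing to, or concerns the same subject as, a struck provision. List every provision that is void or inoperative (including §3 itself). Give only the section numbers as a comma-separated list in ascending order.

§3 is struck. §4 merely fixes the acknowledgement condition for §3; with §3 gone it has nothing to operate on and falls away. The whole of §6 is the liquidated-damages amount, defined by reference to §4, so §6 cannot stand once §4 is removed. Although §5 refers to §4, its operative terms do not depend on §4, so it remains in effect. §8 declares §3 and §4 mutually dependent; since one of them has fallen, all of them are of no effect. The remainder continues in force under §8. That leaves §1, §2, §5, §7, and §8 in effect.

3, 4, 6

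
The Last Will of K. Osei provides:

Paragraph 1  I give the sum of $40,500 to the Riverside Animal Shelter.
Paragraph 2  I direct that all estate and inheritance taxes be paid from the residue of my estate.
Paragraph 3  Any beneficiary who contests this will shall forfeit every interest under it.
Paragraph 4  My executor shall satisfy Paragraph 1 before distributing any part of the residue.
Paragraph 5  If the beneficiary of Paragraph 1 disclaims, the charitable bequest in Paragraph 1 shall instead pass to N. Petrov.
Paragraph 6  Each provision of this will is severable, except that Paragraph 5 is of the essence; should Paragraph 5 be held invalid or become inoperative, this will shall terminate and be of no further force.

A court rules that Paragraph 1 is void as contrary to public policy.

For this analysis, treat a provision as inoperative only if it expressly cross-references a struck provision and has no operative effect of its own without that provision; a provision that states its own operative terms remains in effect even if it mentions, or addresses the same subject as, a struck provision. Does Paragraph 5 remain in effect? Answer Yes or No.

Paragraph 1 is struck. The only function of Paragraph 4 is the priority direction for Paragraph 1, so it cannot stand once Paragraph 1 is removed. The only function of Paragraph 5 is the alternative disposition for Paragraph 1, so it cannot stand once Paragraph 1 is removed. Paragraph 6 makes Paragraph 5 an essential term, and Paragraph 5 has been rendered inoperative by the cascade; under Paragraph 6, the entire will is therefore void. No provision of the will survives. Paragraph 5 is among the inoperative provisions, so the answer is no.

No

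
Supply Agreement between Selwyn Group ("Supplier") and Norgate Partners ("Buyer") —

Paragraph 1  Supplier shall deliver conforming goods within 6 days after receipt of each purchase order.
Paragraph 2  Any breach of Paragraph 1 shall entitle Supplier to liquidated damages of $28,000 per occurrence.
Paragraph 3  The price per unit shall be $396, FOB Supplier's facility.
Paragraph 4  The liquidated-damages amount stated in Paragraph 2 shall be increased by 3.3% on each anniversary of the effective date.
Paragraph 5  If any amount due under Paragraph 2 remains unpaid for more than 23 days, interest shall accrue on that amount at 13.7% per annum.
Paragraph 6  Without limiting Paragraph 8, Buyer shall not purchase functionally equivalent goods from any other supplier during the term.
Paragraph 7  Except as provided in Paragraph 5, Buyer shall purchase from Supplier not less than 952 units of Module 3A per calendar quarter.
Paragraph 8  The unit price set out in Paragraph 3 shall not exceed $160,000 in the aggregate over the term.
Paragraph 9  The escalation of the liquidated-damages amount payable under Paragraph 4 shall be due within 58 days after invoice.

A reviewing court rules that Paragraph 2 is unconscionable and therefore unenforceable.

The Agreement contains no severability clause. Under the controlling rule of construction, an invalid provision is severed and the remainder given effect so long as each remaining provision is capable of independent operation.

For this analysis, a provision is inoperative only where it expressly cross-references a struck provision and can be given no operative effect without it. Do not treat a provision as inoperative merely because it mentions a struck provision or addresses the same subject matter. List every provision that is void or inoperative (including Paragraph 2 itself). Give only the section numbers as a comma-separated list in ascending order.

Paragraph 2 is struck. Paragraph 4 does nothing except set the escalation of the liquidated-damages amount by reference to Paragraph 2; with Paragraph 2 gone it has no independent effect and is inoperative. The whole of Paragraph 5 is the default interest on the liquidated-damages amount, defined by reference to Paragraph 2, so Paragraph 5 cannot stand once Paragraph 2 is removed. Paragraph 9 has no operative effect of its own apart from Paragraph 4 and is therefore inoperative. Although Paragraph 7 refers to Paragraph 5, its operative terms do not depend on Paragraph 5, so it remains in effect. With no severability clause, the stated default rule severs what cannot stand and enforces each remaining provision that can operate on its own. Paragraph 1, Paragraph 3, Paragraph 6, Paragraph 7, and Paragraph 8 remain in effect.

2, 4, 5, 9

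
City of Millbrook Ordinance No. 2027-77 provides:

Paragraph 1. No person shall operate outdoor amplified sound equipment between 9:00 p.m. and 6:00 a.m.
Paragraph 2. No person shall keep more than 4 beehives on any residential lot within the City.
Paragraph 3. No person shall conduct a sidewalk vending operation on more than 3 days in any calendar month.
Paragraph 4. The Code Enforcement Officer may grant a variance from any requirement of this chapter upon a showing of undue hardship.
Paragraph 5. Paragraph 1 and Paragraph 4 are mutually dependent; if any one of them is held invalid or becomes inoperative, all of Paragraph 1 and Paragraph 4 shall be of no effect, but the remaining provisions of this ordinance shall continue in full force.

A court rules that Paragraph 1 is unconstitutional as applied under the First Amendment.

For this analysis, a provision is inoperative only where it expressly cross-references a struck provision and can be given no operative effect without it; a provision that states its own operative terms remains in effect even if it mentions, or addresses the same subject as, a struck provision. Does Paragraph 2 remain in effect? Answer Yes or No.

Paragraph 1 is struck. Nothing else in the ordinance is defined by reference to Paragraph 1. Paragraph 5 declares Paragraph 1 and Paragraph 4 mutually dependent; since one of them has fallen, all of them are of no effect. That brings down Paragraph 4 as well. The remainder continues in force under Paragraph 5. That leaves Paragraph 2, Paragraph 3, and Paragraph 5 in effect. Paragraph 2 is among the surviving provisions, so the answer is yes.

Yes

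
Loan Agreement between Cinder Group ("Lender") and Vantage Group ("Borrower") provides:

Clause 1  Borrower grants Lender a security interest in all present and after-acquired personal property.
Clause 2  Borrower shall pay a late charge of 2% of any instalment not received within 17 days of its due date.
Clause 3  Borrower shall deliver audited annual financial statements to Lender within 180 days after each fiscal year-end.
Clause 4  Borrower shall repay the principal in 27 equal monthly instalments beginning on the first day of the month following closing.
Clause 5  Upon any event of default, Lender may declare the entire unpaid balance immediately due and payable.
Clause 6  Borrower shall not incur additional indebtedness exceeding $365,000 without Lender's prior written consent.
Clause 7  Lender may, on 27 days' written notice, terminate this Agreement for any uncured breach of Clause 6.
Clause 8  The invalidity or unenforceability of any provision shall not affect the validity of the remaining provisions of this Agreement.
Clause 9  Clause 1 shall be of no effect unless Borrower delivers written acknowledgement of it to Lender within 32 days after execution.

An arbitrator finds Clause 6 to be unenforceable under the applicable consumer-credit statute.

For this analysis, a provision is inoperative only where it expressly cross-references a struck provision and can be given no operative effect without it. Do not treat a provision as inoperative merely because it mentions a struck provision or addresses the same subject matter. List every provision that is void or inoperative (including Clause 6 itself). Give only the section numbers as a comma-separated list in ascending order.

Clause 6 is struck. Clause 7 has no operative effect of its own apart from Clause 6 and is therefore inoperative. Clause 8 is a severability clause and preserves every provision that can still be given independent effect. The provisions still in force are Clause 1, Clause 2, Clause 3, Clause 4, Clause 5, Clause 8, and Clause 9.

6, 7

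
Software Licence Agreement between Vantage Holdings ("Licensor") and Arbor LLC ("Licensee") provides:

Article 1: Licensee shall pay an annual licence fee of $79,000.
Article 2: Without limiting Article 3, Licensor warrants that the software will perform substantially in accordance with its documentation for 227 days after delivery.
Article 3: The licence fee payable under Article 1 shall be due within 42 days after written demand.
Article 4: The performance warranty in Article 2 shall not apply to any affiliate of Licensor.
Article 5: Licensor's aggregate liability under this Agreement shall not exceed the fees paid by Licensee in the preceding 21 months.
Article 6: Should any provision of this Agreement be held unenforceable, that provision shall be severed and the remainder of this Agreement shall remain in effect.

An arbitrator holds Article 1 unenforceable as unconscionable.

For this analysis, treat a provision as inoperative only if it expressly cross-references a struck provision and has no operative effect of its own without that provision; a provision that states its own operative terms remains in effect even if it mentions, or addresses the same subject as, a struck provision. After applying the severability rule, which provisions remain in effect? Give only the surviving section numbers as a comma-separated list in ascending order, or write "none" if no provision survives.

2, 4, 5, 6

Article 1 is struck. Article 3 has no operative effect of its own apart from Article 1 and is therefore inoperative. Although Article 2 refers to Article 3, its operative terms do not depend on Article 3, so it remains in effect. Under the severability clause in Article 6, the remaining provisions continue in force. That leaves Article 2, Article 4, Article 5, and Article 6 in effect.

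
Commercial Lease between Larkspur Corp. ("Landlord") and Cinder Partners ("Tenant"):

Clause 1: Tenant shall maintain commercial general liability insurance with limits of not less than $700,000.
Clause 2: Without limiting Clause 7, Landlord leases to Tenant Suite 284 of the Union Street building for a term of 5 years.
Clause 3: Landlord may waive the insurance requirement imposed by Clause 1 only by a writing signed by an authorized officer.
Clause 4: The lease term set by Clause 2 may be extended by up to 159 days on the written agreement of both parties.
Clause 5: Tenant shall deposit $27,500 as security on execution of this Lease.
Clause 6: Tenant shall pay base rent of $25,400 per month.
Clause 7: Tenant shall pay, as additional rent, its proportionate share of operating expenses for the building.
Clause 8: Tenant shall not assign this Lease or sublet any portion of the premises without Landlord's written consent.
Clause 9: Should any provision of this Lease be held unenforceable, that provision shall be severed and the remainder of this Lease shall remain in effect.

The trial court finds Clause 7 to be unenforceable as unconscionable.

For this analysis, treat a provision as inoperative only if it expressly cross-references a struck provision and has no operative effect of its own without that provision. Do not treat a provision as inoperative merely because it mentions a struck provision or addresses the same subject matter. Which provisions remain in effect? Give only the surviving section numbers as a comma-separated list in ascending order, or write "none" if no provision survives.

Clause 7 is struck. Although Clause 2 refers to Clause 7, its operative terms do not depend on Clause 7, so it remains in effect. Nothing else in the Lease is defined by reference to Clause 7. Clause 9 is a severability clause and preserves every provision that can still be given independent effect. That leaves Clause 1, Clause 2, Clause 3, Clause 4, Clause 5, Clause 6, Clause 8, and Clause 9 in effect.

1, 2, 3, 4, 5, 6, 8, 9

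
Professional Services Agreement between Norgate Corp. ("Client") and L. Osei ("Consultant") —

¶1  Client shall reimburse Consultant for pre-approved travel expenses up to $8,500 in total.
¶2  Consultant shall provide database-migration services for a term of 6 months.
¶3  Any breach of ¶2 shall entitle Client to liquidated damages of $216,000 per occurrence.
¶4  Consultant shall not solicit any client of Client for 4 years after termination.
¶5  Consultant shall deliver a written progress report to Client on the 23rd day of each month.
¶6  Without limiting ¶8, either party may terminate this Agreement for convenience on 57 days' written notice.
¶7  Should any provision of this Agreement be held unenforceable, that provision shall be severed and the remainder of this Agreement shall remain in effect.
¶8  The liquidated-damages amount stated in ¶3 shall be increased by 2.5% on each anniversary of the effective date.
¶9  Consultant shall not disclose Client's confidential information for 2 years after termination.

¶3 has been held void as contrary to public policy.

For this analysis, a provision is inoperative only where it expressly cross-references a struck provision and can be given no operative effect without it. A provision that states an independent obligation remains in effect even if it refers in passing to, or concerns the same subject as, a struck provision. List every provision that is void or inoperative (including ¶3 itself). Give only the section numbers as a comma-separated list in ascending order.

3, 8

¶3 is struck. The whole of ¶8 is the escalation of the liquidated-damages amount, defined by reference to ¶3, so ¶8 cannot stand once ¶3 is removed. Although ¶6 refers to ¶8, its operative terms do not depend on ¶8, so it remains in effect. Under the severability clause in ¶7, the remaining provisions continue in force. That leaves ¶1, ¶2, ¶4, ¶5, ¶6, ¶7, and ¶9 in effect.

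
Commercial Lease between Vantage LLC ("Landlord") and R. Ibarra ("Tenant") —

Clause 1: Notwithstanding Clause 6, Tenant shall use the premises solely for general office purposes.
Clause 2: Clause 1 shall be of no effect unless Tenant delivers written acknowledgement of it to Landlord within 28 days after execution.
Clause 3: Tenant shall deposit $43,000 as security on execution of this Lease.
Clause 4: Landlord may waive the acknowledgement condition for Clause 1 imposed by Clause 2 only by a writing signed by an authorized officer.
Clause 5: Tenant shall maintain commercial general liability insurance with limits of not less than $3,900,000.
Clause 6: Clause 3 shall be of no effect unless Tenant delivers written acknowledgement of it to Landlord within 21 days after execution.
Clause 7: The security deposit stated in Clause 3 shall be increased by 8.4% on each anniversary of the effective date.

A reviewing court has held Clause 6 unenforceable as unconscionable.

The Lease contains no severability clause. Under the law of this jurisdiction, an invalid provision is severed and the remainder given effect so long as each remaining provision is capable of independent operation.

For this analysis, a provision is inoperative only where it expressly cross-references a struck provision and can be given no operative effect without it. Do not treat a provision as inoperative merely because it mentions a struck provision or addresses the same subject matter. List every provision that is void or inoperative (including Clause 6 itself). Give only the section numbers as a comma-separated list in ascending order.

6

Clause 6 is struck. Although Clause 1 refers to Clause 6, its operative terms do not depend on Clause 6, so it remains in effect. Nothing else in the Lease is defined by reference to Clause 6. Under the stated default rule, only provisions that cannot operate independently fall away; the rest are enforced. Clause 1, Clause 2, Clause 3, Clause 4, Clause 5, and Clause 7 remain in effect.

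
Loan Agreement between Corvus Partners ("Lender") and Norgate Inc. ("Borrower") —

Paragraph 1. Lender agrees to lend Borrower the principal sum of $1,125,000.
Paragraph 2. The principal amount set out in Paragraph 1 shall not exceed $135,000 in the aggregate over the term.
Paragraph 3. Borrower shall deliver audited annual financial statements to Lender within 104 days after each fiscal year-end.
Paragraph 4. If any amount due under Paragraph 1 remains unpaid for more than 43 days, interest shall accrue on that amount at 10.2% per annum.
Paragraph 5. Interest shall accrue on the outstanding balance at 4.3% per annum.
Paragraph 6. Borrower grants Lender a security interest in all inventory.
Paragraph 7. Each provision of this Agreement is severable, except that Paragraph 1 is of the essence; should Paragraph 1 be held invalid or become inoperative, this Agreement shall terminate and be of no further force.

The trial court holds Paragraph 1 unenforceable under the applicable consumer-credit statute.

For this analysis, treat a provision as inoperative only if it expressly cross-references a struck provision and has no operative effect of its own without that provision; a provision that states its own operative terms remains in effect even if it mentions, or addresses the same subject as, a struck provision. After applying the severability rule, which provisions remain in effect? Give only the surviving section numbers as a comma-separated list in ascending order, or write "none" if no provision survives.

Paragraph 1 is struck. Paragraph 2 has no operative effect of its own apart from Paragraph 1 and is therefore inoperative. Paragraph 4 operates only by reference to Paragraph 1, so it falls with Paragraph 1. Paragraph 7 makes Paragraph 1 an essential term, and Paragraph 1 is the provision held invalid; under Paragraph 7, the entire Agreement is therefore void. No provision of the Agreement survives.

none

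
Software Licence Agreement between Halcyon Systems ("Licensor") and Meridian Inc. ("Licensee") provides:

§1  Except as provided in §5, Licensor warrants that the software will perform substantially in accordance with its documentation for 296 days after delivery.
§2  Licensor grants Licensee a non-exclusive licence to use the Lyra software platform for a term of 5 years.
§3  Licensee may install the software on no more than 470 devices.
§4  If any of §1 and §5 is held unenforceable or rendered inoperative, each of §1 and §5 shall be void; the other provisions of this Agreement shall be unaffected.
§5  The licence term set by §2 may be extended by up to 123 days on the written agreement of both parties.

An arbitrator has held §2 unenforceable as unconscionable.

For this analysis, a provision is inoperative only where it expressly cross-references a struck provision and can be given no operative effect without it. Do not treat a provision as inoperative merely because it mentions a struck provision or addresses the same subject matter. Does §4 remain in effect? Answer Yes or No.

Yes

§2 is struck. §5 operates only by reference to §2, so it falls with §2. §4 declares §1 and §5 mutually dependent; since one of them has fallen, all of them are of no effect. That brings down §1 as well. The remainder continues in force under §4. §3 and §4 remain in effect. §4 is among the surviving provisions, so the answer is yes.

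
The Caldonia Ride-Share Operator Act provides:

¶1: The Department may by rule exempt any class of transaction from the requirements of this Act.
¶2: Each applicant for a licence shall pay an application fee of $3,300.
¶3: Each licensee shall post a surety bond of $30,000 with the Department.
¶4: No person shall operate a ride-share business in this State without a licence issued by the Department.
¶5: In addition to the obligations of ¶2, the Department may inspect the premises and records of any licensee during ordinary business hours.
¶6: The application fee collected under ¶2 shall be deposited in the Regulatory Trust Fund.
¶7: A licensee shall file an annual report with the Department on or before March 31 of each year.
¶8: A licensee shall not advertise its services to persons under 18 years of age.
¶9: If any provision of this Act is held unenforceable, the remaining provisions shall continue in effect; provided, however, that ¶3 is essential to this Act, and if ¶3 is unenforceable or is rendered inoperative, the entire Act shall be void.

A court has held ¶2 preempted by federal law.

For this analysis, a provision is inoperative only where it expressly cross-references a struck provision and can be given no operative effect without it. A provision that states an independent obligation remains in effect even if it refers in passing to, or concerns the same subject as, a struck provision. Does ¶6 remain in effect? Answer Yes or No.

No

¶2 is struck. ¶6 does nothing except set the disposition of the application fee by reference to ¶2; with ¶2 gone it has no independent effect and is inoperative. ¶5 mentions ¶2 but its own obligation stands independently of ¶2, so ¶5 is not affected. ¶9 makes ¶3 an essential term, but ¶3 is unaffected, so the severability proviso in ¶9 preserves the remaining provisions. The provisions still in force are ¶1, ¶3, ¶4, ¶5, ¶7, ¶8, and ¶9. ¶6 is among the inoperative provisions, so the answer is no.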